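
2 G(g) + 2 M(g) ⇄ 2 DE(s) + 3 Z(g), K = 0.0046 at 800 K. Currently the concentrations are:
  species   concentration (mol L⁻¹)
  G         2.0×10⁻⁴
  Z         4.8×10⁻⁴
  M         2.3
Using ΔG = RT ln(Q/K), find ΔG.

ΔG = -14.5 kJ/mol

(DE is a pure solid — omitted from Q.)
Q = [Z]³ / ([G]²·[M]²) = (4.8×10⁻⁴)³ / ((2.0×10⁻⁴)²·(2.3)²) = 5.23×10⁻⁴
ΔG = RT ln(Q/K) = (8.314 J mol⁻¹ K⁻¹)(800 K) × ln(5.23×10⁻⁴/0.0046)
   = (6.651 kJ/mol)(-2.174) = -14.5 kJ/mol
ΔG < 0, so the forward reaction is spontaneous (proceeds forward).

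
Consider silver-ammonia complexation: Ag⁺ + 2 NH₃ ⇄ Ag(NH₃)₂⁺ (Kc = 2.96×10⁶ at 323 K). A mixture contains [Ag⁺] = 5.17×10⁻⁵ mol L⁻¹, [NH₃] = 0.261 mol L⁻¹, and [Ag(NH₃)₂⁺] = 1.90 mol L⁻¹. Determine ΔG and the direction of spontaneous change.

ΔG = -4.57 kJ/mol; the forward reaction is spontaneous

Qc = [Ag(NH₃)₂⁺] / ([Ag⁺]·[NH₃]²) = (1.90) / ((5.17×10⁻⁵)·(0.261)²) = 5.39×10⁵
ΔG = RT ln(Qc/Kc) = (8.314 J mol⁻¹ K⁻¹)(323 K) × ln(5.39×10⁵/2.96×10⁶)
   = (2.685 kJ/mol)(-1.703) = -4.57 kJ/mol
ΔG < 0, so the forward reaction is spontaneous (proceeds forward).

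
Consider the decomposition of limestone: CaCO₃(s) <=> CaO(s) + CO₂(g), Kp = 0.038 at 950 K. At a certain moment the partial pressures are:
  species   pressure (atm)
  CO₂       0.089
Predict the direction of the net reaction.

in the reverse direction

(CaCO₃, CaO are pure solids — omitted from Qp.)
Qp = P(CO₂) = 0.089
Qp = 0.089 > Kp = 0.038, so the reverse reaction proceeds.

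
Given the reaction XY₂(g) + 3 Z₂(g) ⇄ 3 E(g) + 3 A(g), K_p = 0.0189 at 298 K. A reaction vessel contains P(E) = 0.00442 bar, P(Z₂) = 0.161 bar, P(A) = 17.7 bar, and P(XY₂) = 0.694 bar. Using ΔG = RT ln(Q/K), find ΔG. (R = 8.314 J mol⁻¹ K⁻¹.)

Q_p = P(E)³·P(A)³ / (P(XY₂)·P(Z₂)³) = (0.00442)³·(17.7)³ / ((0.694)·(0.161)³) = 0.165
ΔG = RT ln(Q_p/K_p) = (8.314 J mol⁻¹ K⁻¹)(298 K) × ln(0.165/0.0189)
   = (2.478 kJ/mol)(2.167) = 5.37 kJ/mol
ΔG > 0, so the forward reaction is non-spontaneous (proceeds in reverse).

ΔG = 5.37 kJ/mol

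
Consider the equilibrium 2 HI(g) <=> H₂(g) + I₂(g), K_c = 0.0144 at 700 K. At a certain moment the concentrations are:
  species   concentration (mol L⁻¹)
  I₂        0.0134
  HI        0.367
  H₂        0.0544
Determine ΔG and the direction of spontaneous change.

Q_c = [H₂]·[I₂] / [HI]² = (0.0544)·(0.0134) / (0.367)² = 0.00541
ΔG = RT ln(Q_c/K_c) = (8.314 J mol⁻¹ K⁻¹)(700 K) × ln(0.00541/0.0144)
   = (5.820 kJ/mol)(-0.9790) = -5.70 kJ/mol
ΔG < 0, so the forward reaction is spontaneous (proceeds forward).

ΔG = -5.70 kJ/mol; the forward reaction is spontaneous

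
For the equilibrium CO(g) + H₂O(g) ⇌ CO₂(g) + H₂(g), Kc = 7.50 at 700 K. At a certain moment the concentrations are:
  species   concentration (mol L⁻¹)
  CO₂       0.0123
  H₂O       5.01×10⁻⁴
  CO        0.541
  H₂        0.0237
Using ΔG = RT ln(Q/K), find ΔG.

ΔG = -11.3 kJ/mol

Qc = [CO₂]·[H₂] / ([CO]·[H₂O]) = (0.0123)·(0.0237) / ((0.541)·(5.01×10⁻⁴)) = 1.08
ΔG = RT ln(Qc/Kc) = (8.314 J mol⁻¹ K⁻¹)(700 K) × ln(1.08/7.50)
   = (5.820 kJ/mol)(-1.938) = -11.3 kJ/mol
ΔG < 0, so the forward reaction is spontaneous (proceeds forward).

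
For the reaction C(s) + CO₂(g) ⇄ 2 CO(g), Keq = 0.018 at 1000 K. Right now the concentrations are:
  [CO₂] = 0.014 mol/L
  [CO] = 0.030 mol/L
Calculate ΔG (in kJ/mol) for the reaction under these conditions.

(C is a pure solid — omitted from Q.)
Q = [CO]² / [CO₂] = (0.030)² / (0.014) = 0.0643
ΔG = RT ln(Q/Keq) = (8.314 J mol⁻¹ K⁻¹)(1000 K) × ln(0.0643/0.018)
   = (8.314 kJ/mol)(1.273) = 10.6 kJ/mol
ΔG > 0, so the forward reaction is non-spontaneous (proceeds in reverse).

ΔG = 10.6 kJ/mol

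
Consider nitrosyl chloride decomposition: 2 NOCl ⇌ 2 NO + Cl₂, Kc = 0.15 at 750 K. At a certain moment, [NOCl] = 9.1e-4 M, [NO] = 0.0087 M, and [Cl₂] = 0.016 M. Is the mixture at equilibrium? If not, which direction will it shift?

Qc = [NO]²·[Cl₂] / [NOCl]² = (0.0087)²·(0.016) / (9.1e-4)² = 1.5
Qc = 1.5 > Kc = 0.15: net reverse reaction.

no; Q > K, reaction proceeds in reverse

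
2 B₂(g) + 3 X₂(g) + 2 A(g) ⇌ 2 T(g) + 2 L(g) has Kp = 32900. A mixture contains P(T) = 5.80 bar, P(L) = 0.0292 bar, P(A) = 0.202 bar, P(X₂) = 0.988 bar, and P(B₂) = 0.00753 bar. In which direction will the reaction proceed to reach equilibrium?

to the right

Qp = P(T)²·P(L)² / (P(B₂)²·P(X₂)³·P(A)²) = (5.80)²·(0.0292)² / ((0.00753)²·(0.988)³·(0.202)²) = 12900
Qp = 12900 < Kp = 32900, so the forward reaction proceeds.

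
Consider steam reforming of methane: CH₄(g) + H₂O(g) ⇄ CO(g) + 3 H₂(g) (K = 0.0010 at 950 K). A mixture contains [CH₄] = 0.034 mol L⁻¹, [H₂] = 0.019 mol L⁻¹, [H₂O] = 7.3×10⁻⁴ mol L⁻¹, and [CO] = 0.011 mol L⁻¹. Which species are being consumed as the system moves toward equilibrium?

Q = [CO]·[H₂]³ / ([CH₄]·[H₂O]) = (0.011)·(0.019)³ / ((0.034)·(7.3×10⁻⁴)) = 0.0030
Q = 0.0030 > K = 0.0010: net reverse reaction.

CO, H₂ (products)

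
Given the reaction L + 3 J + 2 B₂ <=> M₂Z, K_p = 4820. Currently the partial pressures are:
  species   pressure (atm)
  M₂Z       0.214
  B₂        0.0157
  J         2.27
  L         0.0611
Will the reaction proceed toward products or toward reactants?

forward (toward products)

Q_p = P(M₂Z) / (P(L)·P(J)³·P(B₂)²) = (0.214) / ((0.0611)·(2.27)³·(0.0157)²) = 1210
Q_p = 1210 < K_p = 4820, so the forward reaction proceeds.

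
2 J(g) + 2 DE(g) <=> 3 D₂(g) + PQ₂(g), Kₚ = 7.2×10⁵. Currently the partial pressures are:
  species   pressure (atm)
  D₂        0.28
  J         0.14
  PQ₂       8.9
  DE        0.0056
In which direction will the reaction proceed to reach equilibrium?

forward (toward products)

Qₚ = P(D₂)³·P(PQ₂) / (P(J)²·P(DE)²) = (0.28)³·(8.9) / ((0.14)²·(0.0056)²) = 3.2×10⁵
Qₚ = 3.2×10⁵ < Kₚ = 7.2×10⁵, so the forward reaction proceeds.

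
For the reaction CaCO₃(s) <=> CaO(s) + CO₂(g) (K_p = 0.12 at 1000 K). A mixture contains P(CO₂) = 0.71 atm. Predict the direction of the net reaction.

(CaCO₃, CaO are pure solids — omitted from Q_p.)
Q_p = P(CO₂) = 0.71
Q_p = 0.71 > K_p = 0.12, so the reverse reaction proceeds.

in the reverse direction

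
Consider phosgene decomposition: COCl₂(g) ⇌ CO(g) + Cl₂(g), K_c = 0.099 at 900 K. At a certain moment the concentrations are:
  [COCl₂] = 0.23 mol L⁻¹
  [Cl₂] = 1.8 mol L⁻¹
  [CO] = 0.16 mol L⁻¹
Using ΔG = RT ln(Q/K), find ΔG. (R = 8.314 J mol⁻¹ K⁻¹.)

Q_c = [CO]·[Cl₂] / [COCl₂] = (0.16)·(1.8) / (0.23) = 1.25
ΔG = RT ln(Q_c/K_c) = (8.314 J mol⁻¹ K⁻¹)(900 K) × ln(1.25/0.099)
   = (7.483 kJ/mol)(2.536) = 19.0 kJ/mol
ΔG > 0, so the forward reaction is non-spontaneous (proceeds in reverse).

ΔG = 19.0 kJ/mol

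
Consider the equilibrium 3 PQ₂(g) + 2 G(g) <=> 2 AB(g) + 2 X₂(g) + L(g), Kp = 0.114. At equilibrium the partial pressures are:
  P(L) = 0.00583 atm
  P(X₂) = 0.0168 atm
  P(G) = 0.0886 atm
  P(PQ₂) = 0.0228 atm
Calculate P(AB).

P(AB) = 0.0803 atm

At equilibrium, Kp = P(AB)²·P(X₂)²·P(L) / (P(PQ₂)³·P(G)²) = 0.114.
(P(AB))²·(0.0168)²·(0.00583) / ((0.0228)³·(0.0886)²) = 0.114
P(AB)² = 0.00645 ⇒ P(AB) = 0.0803 atm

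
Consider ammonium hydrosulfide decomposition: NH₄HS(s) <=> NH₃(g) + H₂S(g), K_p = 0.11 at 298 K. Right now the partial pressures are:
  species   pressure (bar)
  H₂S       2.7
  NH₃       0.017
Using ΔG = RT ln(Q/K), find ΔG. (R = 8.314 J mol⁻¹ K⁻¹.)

ΔG = -2.17 kJ/mol

(NH₄HS is a pure solid — omitted from Q_p.)
Q_p = P(NH₃)·P(H₂S) = (0.017)·(2.7) = 0.0459
ΔG = RT ln(Q_p/K_p) = (8.314 J mol⁻¹ K⁻¹)(298 K) × ln(0.0459/0.11)
   = (2.478 kJ/mol)(-0.8740) = -2.17 kJ/mol
ΔG < 0, so the forward reaction is spontaneous (proceeds forward).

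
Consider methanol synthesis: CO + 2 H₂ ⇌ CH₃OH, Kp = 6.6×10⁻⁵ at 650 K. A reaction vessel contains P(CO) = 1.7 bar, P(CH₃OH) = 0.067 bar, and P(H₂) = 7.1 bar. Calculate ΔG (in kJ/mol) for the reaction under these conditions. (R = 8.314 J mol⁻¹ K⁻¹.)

Qp = P(CH₃OH) / (P(CO)·P(H₂)²) = (0.067) / ((1.7)·(7.1)²) = 7.82×10⁻⁴
ΔG = RT ln(Qp/Kp) = (8.314 J mol⁻¹ K⁻¹)(650 K) × ln(7.82×10⁻⁴/6.6×10⁻⁵)
   = (5.404 kJ/mol)(2.472) = 13.4 kJ/mol
ΔG > 0, so the forward reaction is non-spontaneous (proceeds in reverse).

ΔG = 13.4 kJ/mol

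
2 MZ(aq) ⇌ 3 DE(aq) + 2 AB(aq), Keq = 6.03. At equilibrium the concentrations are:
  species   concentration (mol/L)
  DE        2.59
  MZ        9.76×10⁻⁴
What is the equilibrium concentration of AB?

At equilibrium, Keq = [DE]³·[AB]² / [MZ]² = 6.03.
(2.59)³·([AB])² / (9.76×10⁻⁴)² = 6.03
[AB]² = 3.31×10⁻⁷ ⇒ [AB] = 5.75×10⁻⁴ mol/L

[AB] = 5.75×10⁻⁴ mol/L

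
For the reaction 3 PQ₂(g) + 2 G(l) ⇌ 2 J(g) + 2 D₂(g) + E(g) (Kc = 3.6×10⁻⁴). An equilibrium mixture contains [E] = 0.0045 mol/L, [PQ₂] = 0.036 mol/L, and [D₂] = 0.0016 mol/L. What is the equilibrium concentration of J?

[J] = 1.2 mol/L

(G is a pure liquid — omitted from Kc.)
At equilibrium, Kc = [J]²·[D₂]²·[E] / [PQ₂]³ = 3.6×10⁻⁴.
([J])²·(0.0016)²·(0.0045) / (0.036)³ = 3.6×10⁻⁴
[J]² = 1.46 ⇒ [J] = 1.2 mol/L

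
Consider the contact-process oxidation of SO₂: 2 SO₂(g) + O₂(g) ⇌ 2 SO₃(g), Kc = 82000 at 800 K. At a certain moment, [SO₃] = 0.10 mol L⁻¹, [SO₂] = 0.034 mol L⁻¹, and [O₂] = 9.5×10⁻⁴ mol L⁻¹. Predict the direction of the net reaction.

Qc = [SO₃]² / ([SO₂]²·[O₂]) = (0.10)² / ((0.034)²·(9.5×10⁻⁴)) = 9100
Qc = 9100 < Kc = 82000, so the forward reaction proceeds.

to the right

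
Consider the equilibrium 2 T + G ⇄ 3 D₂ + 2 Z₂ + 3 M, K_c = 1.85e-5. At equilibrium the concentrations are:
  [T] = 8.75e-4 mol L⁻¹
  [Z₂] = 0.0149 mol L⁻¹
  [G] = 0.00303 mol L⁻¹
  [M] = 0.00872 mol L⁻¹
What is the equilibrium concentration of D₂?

At equilibrium, K_c = [D₂]³·[Z₂]²·[M]³ / ([T]²·[G]) = 1.85e-5.
([D₂])³·(0.0149)²·(0.00872)³ / ((8.75e-4)²·(0.00303)) = 1.85e-5
[D₂]³ = 2.92e-4 ⇒ [D₂] = 0.0663 mol L⁻¹

[D₂] = 0.0663 mol L⁻¹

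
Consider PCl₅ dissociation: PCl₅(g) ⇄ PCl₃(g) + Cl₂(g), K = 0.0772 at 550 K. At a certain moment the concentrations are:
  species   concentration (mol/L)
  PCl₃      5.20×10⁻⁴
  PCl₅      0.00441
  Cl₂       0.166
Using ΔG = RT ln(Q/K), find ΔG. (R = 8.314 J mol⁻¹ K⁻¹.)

ΔG = -6.27 kJ/mol

Q = [PCl₃]·[Cl₂] / [PCl₅] = (5.20×10⁻⁴)·(0.166) / (0.00441) = 0.0196
ΔG = RT ln(Q/K) = (8.314 J mol⁻¹ K⁻¹)(550 K) × ln(0.0196/0.0772)
   = (4.573 kJ/mol)(-1.371) = -6.27 kJ/mol
ΔG < 0, so the forward reaction is spontaneous (proceeds forward).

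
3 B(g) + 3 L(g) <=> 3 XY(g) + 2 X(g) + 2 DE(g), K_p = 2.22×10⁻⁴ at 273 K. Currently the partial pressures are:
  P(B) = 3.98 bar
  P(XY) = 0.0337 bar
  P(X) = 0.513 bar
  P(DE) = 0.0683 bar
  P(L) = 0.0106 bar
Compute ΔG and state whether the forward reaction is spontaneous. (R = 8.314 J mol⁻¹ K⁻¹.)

ΔG = 2.35 kJ/mol; the forward reaction is non-spontaneous

Q_p = P(XY)³·P(X)²·P(DE)² / (P(B)³·P(L)³) = (0.0337)³·(0.513)²·(0.0683)² / ((3.98)³·(0.0106)³) = 6.26×10⁻⁴
ΔG = RT ln(Q_p/K_p) = (8.314 J mol⁻¹ K⁻¹)(273 K) × ln(6.26×10⁻⁴/2.22×10⁻⁴)
   = (2.270 kJ/mol)(1.037) = 2.35 kJ/mol
ΔG > 0, so the forward reaction is non-spontaneous (proceeds in reverse).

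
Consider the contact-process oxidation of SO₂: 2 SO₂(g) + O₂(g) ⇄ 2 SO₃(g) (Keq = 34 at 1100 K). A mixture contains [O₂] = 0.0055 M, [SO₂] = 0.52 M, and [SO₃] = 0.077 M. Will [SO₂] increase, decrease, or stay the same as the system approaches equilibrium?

decrease

Q = [SO₃]² / ([SO₂]²·[O₂]) = (0.077)² / ((0.52)²·(0.0055)) = 4.0
Q = 4.0 < Keq = 34: net forward reaction.
SO₂ is a reactant, so it decreases.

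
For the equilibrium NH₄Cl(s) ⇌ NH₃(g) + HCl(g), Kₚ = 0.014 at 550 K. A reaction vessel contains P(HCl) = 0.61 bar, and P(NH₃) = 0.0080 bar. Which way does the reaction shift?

forward (toward products)

(NH₄Cl is a pure solid — omitted from Qₚ.)
Qₚ = P(NH₃)·P(HCl) = (0.0080)·(0.61) = 0.0049
Qₚ = 0.0049 < Kₚ = 0.014, so the forward reaction proceeds.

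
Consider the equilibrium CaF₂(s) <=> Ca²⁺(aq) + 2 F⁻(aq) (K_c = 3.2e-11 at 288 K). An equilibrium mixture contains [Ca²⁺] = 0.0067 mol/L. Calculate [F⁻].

[F⁻] = 6.9e-5 mol/L

(CaF₂ is a pure solid — omitted from K_c.)
At equilibrium, K_c = [Ca²⁺]·[F⁻]² = 3.2e-11.
(0.0067)·([F⁻])² = 3.2e-11
[F⁻]² = 4.78e-9 ⇒ [F⁻] = 6.9e-5 mol/L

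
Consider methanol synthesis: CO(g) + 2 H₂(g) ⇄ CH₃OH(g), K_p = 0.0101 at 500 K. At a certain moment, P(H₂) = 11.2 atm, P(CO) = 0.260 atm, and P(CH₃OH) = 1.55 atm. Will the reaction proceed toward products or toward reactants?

toward reactants

Q_p = P(CH₃OH) / (P(CO)·P(H₂)²) = (1.55) / ((0.260)·(11.2)²) = 0.0475
Q_p = 0.0475 > K_p = 0.0101, so the reverse reaction proceeds.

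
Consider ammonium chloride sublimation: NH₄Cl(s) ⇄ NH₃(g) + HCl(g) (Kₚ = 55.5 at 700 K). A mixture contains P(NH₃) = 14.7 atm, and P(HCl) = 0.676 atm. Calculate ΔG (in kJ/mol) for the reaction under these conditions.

(NH₄Cl is a pure solid — omitted from Qₚ.)
Qₚ = P(NH₃)·P(HCl) = (14.7)·(0.676) = 9.94
ΔG = RT ln(Qₚ/Kₚ) = (8.314 J mol⁻¹ K⁻¹)(700 K) × ln(9.94/55.5)
   = (5.820 kJ/mol)(-1.720) = -10.0 kJ/mol
ΔG < 0, so the forward reaction is spontaneous (proceeds forward).

ΔG = -10.0 kJ/mol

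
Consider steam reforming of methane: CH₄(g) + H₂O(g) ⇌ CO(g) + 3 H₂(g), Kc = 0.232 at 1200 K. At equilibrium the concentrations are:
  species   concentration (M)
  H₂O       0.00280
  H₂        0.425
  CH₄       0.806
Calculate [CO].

At equilibrium, Kc = [CO]·[H₂]³ / ([CH₄]·[H₂O]) = 0.232.
([CO])·(0.425)³ / ((0.806)·(0.00280)) = 0.232
[CO] = 0.00682 M

[CO] = 0.00682 M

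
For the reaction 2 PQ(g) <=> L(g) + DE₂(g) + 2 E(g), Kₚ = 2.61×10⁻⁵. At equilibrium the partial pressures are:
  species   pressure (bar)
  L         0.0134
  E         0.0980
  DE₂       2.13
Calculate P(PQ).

At equilibrium, Kₚ = P(L)·P(DE₂)·P(E)² / P(PQ)² = 2.61×10⁻⁵.
(0.0134)·(2.13)·(0.0980)² / (P(PQ))² = 2.61×10⁻⁵
P(PQ)² = 10.5 ⇒ P(PQ) = 3.24 bar

P(PQ) = 3.24 bar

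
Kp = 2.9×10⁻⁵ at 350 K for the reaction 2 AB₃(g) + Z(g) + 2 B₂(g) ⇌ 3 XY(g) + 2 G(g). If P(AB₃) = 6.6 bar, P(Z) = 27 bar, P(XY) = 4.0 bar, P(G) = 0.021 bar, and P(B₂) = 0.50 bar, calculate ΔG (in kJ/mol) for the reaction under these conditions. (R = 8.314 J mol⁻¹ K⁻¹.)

ΔG = 3.48 kJ/mol

Qp = P(XY)³·P(G)² / (P(AB₃)²·P(Z)·P(B₂)²) = (4.0)³·(0.021)² / ((6.6)²·(27)·(0.50)²) = 9.60×10⁻⁵
ΔG = RT ln(Qp/Kp) = (8.314 J mol⁻¹ K⁻¹)(350 K) × ln(9.60×10⁻⁵/2.9×10⁻⁵)
   = (2.910 kJ/mol)(1.197) = 3.48 kJ/mol
ΔG > 0, so the forward reaction is non-spontaneous (proceeds in reverse).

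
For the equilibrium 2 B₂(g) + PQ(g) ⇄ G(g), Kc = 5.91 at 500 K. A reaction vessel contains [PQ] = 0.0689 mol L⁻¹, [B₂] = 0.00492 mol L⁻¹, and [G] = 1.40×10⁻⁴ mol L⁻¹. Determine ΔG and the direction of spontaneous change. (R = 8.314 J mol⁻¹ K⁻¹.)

Qc = [G] / ([B₂]²·[PQ]) = (1.40×10⁻⁴) / ((0.00492)²·(0.0689)) = 83.9
ΔG = RT ln(Qc/Kc) = (8.314 J mol⁻¹ K⁻¹)(500 K) × ln(83.9/5.91)
   = (4.157 kJ/mol)(2.653) = 11.0 kJ/mol
ΔG > 0, so the forward reaction is non-spontaneous (proceeds in reverse).

ΔG = 11.0 kJ/mol; the forward reaction is non-spontaneous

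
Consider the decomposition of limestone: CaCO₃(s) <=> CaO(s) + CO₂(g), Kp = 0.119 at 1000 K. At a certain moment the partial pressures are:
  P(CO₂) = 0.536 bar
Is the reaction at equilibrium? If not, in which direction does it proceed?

in the reverse direction

(CaCO₃, CaO are pure solids — omitted from Qp.)
Qp = P(CO₂) = 0.536
Qp = 0.536 > Kp = 0.119, so the reverse reaction proceeds.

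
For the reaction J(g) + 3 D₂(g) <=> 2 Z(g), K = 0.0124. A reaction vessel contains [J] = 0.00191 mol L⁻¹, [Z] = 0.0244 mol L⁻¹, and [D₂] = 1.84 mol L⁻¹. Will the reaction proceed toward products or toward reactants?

in the reverse direction

Q = [Z]² / ([J]·[D₂]³) = (0.0244)² / ((0.00191)·(1.84)³) = 0.0500
Q = 0.0500 > K = 0.0124, so the reverse reaction proceeds.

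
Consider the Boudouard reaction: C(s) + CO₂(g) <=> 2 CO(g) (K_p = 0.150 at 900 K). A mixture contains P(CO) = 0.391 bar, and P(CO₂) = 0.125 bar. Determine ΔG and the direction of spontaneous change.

ΔG = 15.7 kJ/mol; the forward reaction is non-spontaneous

(C is a pure solid — omitted from Q_p.)
Q_p = P(CO)² / P(CO₂) = (0.391)² / (0.125) = 1.22
ΔG = RT ln(Q_p/K_p) = (8.314 J mol⁻¹ K⁻¹)(900 K) × ln(1.22/0.150)
   = (7.483 kJ/mol)(2.096) = 15.7 kJ/mol
ΔG > 0, so the forward reaction is non-spontaneous (proceeds in reverse).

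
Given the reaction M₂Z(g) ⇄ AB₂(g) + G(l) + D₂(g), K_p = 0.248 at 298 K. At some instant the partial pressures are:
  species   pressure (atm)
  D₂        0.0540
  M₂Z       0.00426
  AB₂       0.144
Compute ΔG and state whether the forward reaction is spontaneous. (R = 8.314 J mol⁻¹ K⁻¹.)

(G is a pure liquid — omitted from Q_p.)
Q_p = P(AB₂)·P(D₂) / P(M₂Z) = (0.144)·(0.0540) / (0.00426) = 1.83
ΔG = RT ln(Q_p/K_p) = (8.314 J mol⁻¹ K⁻¹)(298 K) × ln(1.83/0.248)
   = (2.478 kJ/mol)(1.999) = 4.95 kJ/mol
ΔG > 0, so the forward reaction is non-spontaneous (proceeds in reverse).

ΔG = 4.95 kJ/mol; the forward reaction is non-spontaneous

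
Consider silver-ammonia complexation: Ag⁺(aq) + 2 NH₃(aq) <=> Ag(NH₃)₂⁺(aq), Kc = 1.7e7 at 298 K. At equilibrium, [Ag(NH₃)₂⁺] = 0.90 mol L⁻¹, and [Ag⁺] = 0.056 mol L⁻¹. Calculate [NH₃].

At equilibrium, Kc = [Ag(NH₃)₂⁺] / ([Ag⁺]·[NH₃]²) = 1.7e7.
(0.90) / ((0.056)·([NH₃])²) = 1.7e7
[NH₃]² = 9.45e-7 ⇒ [NH₃] = 9.7e-4 mol L⁻¹

[NH₃] = 9.7e-4 mol L⁻¹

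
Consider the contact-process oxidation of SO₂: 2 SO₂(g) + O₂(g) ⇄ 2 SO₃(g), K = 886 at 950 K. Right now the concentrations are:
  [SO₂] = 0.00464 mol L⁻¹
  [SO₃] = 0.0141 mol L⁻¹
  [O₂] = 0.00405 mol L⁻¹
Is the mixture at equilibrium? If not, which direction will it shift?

no; Q > K, reaction proceeds in reverse

Q = [SO₃]² / ([SO₂]²·[O₂]) = (0.0141)² / ((0.00464)²·(0.00405)) = 2280
Q = 2280 > K = 886: net reverse reaction.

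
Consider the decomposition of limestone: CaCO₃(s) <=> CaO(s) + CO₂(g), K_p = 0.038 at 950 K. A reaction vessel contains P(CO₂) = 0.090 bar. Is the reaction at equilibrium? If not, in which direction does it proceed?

(CaCO₃, CaO are pure solids — omitted from Q_p.)
Q_p = P(CO₂) = 0.090
Q_p = 0.090 > K_p = 0.038, so the reverse reaction proceeds.

to the left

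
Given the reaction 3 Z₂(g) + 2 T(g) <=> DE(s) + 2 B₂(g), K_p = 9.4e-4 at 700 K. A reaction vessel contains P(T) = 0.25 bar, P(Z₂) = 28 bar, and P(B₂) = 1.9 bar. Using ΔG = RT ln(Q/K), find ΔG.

ΔG = 5.99 kJ/mol

(DE is a pure solid — omitted from Q_p.)
Q_p = P(B₂)² / (P(Z₂)³·P(T)²) = (1.9)² / ((28)³·(0.25)²) = 0.00263
ΔG = RT ln(Q_p/K_p) = (8.314 J mol⁻¹ K⁻¹)(700 K) × ln(0.00263/9.4e-4)
   = (5.820 kJ/mol)(1.029) = 5.99 kJ/mol
ΔG > 0, so the forward reaction is non-spontaneous (proceeds in reverse).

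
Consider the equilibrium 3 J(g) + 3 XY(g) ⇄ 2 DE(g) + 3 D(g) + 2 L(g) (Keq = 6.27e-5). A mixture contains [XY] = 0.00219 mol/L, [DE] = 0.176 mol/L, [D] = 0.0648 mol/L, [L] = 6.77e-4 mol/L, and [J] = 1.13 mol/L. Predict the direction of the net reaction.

Q = [DE]²·[D]³·[L]² / ([J]³·[XY]³) = (0.176)²·(0.0648)³·(6.77e-4)² / ((1.13)³·(0.00219)³) = 2.55e-4
Q = 2.55e-4 > Keq = 6.27e-5, so the reverse reaction proceeds.

reverse (toward reactants)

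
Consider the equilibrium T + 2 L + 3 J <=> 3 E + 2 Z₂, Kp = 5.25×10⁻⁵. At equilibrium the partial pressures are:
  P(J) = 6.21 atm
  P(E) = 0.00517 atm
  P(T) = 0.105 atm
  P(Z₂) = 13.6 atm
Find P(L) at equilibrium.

At equilibrium, Kp = P(E)³·P(Z₂)² / (P(T)·P(L)²·P(J)³) = 5.25×10⁻⁵.
(0.00517)³·(13.6)² / ((0.105)·(P(L))²·(6.21)³) = 5.25×10⁻⁵
P(L)² = 0.0194 ⇒ P(L) = 0.139 atm

P(L) = 0.139 atm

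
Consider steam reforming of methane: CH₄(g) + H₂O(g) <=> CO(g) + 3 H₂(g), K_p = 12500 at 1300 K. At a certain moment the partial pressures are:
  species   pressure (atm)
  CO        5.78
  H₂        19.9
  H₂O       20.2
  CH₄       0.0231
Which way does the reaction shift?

Q_p = P(CO)·P(H₂)³ / (P(CH₄)·P(H₂O)) = (5.78)·(19.9)³ / ((0.0231)·(20.2)) = 97600
Q_p = 97600 > K_p = 12500, so the reverse reaction proceeds.

to the left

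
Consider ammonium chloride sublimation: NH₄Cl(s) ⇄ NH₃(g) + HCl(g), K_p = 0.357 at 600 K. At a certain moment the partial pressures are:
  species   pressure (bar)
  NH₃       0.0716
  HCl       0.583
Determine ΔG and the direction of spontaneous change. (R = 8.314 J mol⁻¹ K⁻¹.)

ΔG = -10.7 kJ/mol; the forward reaction is spontaneous

(NH₄Cl is a pure solid — omitted from Q_p.)
Q_p = P(NH₃)·P(HCl) = (0.0716)·(0.583) = 0.0417
ΔG = RT ln(Q_p/K_p) = (8.314 J mol⁻¹ K⁻¹)(600 K) × ln(0.0417/0.357)
   = (4.988 kJ/mol)(-2.147) = -10.7 kJ/mol
ΔG < 0, so the forward reaction is spontaneous (proceeds forward).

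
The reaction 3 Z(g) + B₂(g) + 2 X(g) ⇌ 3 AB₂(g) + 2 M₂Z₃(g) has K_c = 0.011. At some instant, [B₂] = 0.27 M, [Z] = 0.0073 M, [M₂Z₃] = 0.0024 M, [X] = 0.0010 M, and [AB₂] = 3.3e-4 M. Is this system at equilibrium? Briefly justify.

no; Q < K, reaction proceeds forward

Q_c = [AB₂]³·[M₂Z₃]² / ([Z]³·[B₂]·[X]²) = (3.3e-4)³·(0.0024)² / ((0.0073)³·(0.27)·(0.0010)²) = 0.0020
Q_c = 0.0020 < K_c = 0.011: net forward reaction.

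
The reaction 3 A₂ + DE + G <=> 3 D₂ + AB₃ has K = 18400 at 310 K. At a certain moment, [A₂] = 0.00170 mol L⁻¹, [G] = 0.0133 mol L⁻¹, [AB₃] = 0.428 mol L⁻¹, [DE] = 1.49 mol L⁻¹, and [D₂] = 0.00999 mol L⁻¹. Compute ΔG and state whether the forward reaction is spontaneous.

Q = [D₂]³·[AB₃] / ([A₂]³·[DE]·[G]) = (0.00999)³·(0.428) / ((0.00170)³·(1.49)·(0.0133)) = 4380
ΔG = RT ln(Q/K) = (8.314 J mol⁻¹ K⁻¹)(310 K) × ln(4380/18400)
   = (2.577 kJ/mol)(-1.435) = -3.70 kJ/mol
ΔG < 0, so the forward reaction is spontaneous (proceeds forward).

ΔG = -3.70 kJ/mol; the forward reaction is spontaneous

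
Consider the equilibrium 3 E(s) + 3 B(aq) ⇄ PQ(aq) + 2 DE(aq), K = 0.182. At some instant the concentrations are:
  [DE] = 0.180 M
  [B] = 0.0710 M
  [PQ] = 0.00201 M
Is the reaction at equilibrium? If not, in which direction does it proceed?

(E is a pure solid — omitted from Q.)
Q = [PQ]·[DE]² / [B]³ = (0.00201)·(0.180)² / (0.0710)³ = 0.182
Q = 0.182 = K, so the system is already at equilibrium.

at equilibrium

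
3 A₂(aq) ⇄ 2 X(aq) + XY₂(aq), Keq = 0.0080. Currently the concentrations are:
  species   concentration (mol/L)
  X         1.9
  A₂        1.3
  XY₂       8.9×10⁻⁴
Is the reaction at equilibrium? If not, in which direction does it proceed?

forward (toward products)

Q = [X]²·[XY₂] / [A₂]³ = (1.9)²·(8.9×10⁻⁴) / (1.3)³ = 0.0015
Q = 0.0015 < Keq = 0.0080, so the forward reaction proceeds.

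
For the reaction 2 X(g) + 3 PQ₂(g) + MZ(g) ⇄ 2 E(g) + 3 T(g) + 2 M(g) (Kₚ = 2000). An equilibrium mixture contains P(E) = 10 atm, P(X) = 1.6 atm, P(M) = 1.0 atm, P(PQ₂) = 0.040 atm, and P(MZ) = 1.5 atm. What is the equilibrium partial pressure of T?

At equilibrium, Kₚ = P(E)²·P(T)³·P(M)² / (P(X)²·P(PQ₂)³·P(MZ)) = 2000.
(10)²·(P(T))³·(1.0)² / ((1.6)²·(0.040)³·(1.5)) = 2000
P(T)³ = 0.00492 ⇒ P(T) = 0.17 atm

P(T) = 0.17 atm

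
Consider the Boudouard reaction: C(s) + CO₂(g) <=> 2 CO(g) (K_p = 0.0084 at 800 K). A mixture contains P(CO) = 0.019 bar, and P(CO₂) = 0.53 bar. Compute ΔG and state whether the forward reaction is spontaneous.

(C is a pure solid — omitted from Q_p.)
Q_p = P(CO)² / P(CO₂) = (0.019)² / (0.53) = 6.81×10⁻⁴
ΔG = RT ln(Q_p/K_p) = (8.314 J mol⁻¹ K⁻¹)(800 K) × ln(6.81×10⁻⁴/0.0084)
   = (6.651 kJ/mol)(-2.512) = -16.7 kJ/mol
ΔG < 0, so the forward reaction is spontaneous (proceeds forward).

ΔG = -16.7 kJ/mol; the forward reaction is spontaneous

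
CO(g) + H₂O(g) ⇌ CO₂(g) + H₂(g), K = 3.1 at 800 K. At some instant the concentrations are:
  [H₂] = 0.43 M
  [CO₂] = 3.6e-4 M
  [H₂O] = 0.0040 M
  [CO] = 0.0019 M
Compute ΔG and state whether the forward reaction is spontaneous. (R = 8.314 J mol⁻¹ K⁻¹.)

Q = [CO₂]·[H₂] / ([CO]·[H₂O]) = (3.6e-4)·(0.43) / ((0.0019)·(0.0040)) = 20.4
ΔG = RT ln(Q/K) = (8.314 J mol⁻¹ K⁻¹)(800 K) × ln(20.4/3.1)
   = (6.651 kJ/mol)(1.884) = 12.5 kJ/mol
ΔG > 0, so the forward reaction is non-spontaneous (proceeds in reverse).

ΔG = 12.5 kJ/mol; the forward reaction is non-spontaneous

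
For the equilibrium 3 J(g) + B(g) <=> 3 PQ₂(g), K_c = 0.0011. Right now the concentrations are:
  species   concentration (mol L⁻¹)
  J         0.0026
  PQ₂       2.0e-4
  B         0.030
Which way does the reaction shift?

reverse (toward reactants)

Q_c = [PQ₂]³ / ([J]³·[B]) = (2.0e-4)³ / ((0.0026)³·(0.030)) = 0.015
Q_c = 0.015 > K_c = 0.0011, so the reverse reaction proceeds.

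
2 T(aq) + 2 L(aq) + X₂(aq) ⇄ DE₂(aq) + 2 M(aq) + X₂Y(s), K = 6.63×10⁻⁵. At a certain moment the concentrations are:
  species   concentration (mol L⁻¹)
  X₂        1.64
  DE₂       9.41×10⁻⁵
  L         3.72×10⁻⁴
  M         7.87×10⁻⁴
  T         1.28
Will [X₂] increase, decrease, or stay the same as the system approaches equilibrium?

increase

(X₂Y is a pure solid — omitted from Q.)
Q = [DE₂]·[M]² / ([T]²·[L]²·[X₂]) = (9.41×10⁻⁵)·(7.87×10⁻⁴)² / ((1.28)²·(3.72×10⁻⁴)²·(1.64)) = 1.57×10⁻⁴
Q = 1.57×10⁻⁴ > K = 6.63×10⁻⁵: net reverse reaction.
X₂ is a reactant, so it increases.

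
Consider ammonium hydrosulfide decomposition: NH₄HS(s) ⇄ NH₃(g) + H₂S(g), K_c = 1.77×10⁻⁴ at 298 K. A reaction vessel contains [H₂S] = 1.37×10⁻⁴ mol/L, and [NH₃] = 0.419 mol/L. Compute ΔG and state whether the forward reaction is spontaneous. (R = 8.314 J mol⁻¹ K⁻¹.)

ΔG = -2.79 kJ/mol; the forward reaction is spontaneous

(NH₄HS is a pure solid — omitted from Q_c.)
Q_c = [NH₃]·[H₂S] = (0.419)·(1.37×10⁻⁴) = 5.74×10⁻⁵
ΔG = RT ln(Q_c/K_c) = (8.314 J mol⁻¹ K⁻¹)(298 K) × ln(5.74×10⁻⁵/1.77×10⁻⁴)
   = (2.478 kJ/mol)(-1.126) = -2.79 kJ/mol
ΔG < 0, so the forward reaction is spontaneous (proceeds forward).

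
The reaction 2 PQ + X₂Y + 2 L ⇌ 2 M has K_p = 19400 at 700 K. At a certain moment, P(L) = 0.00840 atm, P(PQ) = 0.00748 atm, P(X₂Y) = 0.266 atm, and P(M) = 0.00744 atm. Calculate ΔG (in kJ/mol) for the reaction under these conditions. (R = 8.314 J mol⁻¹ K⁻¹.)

Q_p = P(M)² / (P(PQ)²·P(X₂Y)·P(L)²) = (0.00744)² / ((0.00748)²·(0.266)·(0.00840)²) = 52700
ΔG = RT ln(Q_p/K_p) = (8.314 J mol⁻¹ K⁻¹)(700 K) × ln(52700/19400)
   = (5.820 kJ/mol)(0.9993) = 5.82 kJ/mol
ΔG > 0, so the forward reaction is non-spontaneous (proceeds in reverse).

ΔG = 5.82 kJ/mol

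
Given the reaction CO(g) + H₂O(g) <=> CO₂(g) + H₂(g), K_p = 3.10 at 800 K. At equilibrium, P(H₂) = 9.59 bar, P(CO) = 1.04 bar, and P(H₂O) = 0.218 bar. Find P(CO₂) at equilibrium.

At equilibrium, K_p = P(CO₂)·P(H₂) / (P(CO)·P(H₂O)) = 3.10.
(P(CO₂))·(9.59) / ((1.04)·(0.218)) = 3.10
P(CO₂) = 0.0733 bar

P(CO₂) = 0.0733 bar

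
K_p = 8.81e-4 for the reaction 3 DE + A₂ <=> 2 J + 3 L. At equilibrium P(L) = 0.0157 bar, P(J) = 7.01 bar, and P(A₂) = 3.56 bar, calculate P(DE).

P(DE) = 0.393 bar

At equilibrium, K_p = P(J)²·P(L)³ / (P(DE)³·P(A₂)) = 8.81e-4.
(7.01)²·(0.0157)³ / ((P(DE))³·(3.56)) = 8.81e-4
P(DE)³ = 0.0606 ⇒ P(DE) = 0.393 bar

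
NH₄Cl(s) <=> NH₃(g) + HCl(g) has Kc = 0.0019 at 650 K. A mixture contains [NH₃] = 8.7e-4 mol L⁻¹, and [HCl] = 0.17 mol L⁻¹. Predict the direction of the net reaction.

(NH₄Cl is a pure solid — omitted from Qc.)
Qc = [NH₃]·[HCl] = (8.7e-4)·(0.17) = 1.5e-4
Qc = 1.5e-4 < Kc = 0.0019, so the forward reaction proceeds.

forward (toward products)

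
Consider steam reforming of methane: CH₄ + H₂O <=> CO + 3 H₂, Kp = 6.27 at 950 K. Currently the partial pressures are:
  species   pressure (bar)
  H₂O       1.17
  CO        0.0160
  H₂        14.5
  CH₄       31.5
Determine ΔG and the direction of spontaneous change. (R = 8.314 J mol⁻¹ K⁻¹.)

Qp = P(CO)·P(H₂)³ / (P(CH₄)·P(H₂O)) = (0.0160)·(14.5)³ / ((31.5)·(1.17)) = 1.32
ΔG = RT ln(Qp/Kp) = (8.314 J mol⁻¹ K⁻¹)(950 K) × ln(1.32/6.27)
   = (7.898 kJ/mol)(-1.558) = -12.3 kJ/mol
ΔG < 0, so the forward reaction is spontaneous (proceeds forward).

ΔG = -12.3 kJ/mol; the forward reaction is spontaneous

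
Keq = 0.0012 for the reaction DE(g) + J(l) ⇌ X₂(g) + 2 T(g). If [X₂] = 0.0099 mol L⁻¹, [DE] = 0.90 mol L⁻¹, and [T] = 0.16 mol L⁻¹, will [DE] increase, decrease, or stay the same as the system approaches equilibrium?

(J is a pure liquid — omitted from Q.)
Q = [X₂]·[T]² / [DE] = (0.0099)·(0.16)² / (0.90) = 2.8×10⁻⁴
Q = 2.8×10⁻⁴ < Keq = 0.0012: net forward reaction.
DE is a reactant, so it decreases.

decrease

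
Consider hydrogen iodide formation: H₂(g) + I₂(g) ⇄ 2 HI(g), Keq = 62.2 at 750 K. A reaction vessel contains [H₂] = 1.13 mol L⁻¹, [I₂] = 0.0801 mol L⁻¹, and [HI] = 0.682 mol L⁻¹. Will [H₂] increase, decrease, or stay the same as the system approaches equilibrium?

decrease

Q = [HI]² / ([H₂]·[I₂]) = (0.682)² / ((1.13)·(0.0801)) = 5.14
Q = 5.14 < Keq = 62.2: net forward reaction.
H₂ is a reactant, so it decreases.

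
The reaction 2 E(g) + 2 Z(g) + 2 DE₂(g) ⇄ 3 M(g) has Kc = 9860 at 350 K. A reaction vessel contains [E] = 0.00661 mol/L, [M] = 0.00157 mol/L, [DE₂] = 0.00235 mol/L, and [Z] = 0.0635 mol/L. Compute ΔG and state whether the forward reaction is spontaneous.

ΔG = -2.64 kJ/mol; the forward reaction is spontaneous

Qc = [M]³ / ([E]²·[Z]²·[DE₂]²) = (0.00157)³ / ((0.00661)²·(0.0635)²·(0.00235)²) = 3980
ΔG = RT ln(Qc/Kc) = (8.314 J mol⁻¹ K⁻¹)(350 K) × ln(3980/9860)
   = (2.910 kJ/mol)(-0.9072) = -2.64 kJ/mol
ΔG < 0, so the forward reaction is spontaneous (proceeds forward).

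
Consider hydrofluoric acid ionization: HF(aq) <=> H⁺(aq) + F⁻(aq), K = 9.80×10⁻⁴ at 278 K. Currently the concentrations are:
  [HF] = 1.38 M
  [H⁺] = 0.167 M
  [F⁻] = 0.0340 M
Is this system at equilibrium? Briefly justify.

Q = [H⁺]·[F⁻] / [HF] = (0.167)·(0.0340) / (1.38) = 0.00411
Q = 0.00411 > K = 9.80×10⁻⁴: net reverse reaction.

no; Q > K, reaction proceeds in reverse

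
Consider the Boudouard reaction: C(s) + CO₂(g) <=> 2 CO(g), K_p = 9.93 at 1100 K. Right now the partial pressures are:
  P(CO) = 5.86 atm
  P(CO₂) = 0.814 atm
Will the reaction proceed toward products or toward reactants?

reverse (toward reactants)

(C is a pure solid — omitted from Q_p.)
Q_p = P(CO)² / P(CO₂) = (5.86)² / (0.814) = 42.2
Q_p = 42.2 > K_p = 9.93, so the reverse reaction proceeds.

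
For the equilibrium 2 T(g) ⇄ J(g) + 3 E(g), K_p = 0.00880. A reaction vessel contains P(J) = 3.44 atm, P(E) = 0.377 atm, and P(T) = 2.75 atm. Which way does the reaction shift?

Q_p = P(J)·P(E)³ / P(T)² = (3.44)·(0.377)³ / (2.75)² = 0.0244
Q_p = 0.0244 > K_p = 0.00880, so the reverse reaction proceeds.

reverse (toward reactants)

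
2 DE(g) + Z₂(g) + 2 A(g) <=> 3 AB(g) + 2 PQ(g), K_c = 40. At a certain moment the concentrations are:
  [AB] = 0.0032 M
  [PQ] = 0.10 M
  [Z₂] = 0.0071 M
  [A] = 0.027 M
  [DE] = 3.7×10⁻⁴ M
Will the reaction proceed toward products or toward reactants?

Q_c = [AB]³·[PQ]² / ([DE]²·[Z₂]·[A]²) = (0.0032)³·(0.10)² / ((3.7×10⁻⁴)²·(0.0071)·(0.027)²) = 460
Q_c = 460 > K_c = 40, so the reverse reaction proceeds.

reverse (toward reactants)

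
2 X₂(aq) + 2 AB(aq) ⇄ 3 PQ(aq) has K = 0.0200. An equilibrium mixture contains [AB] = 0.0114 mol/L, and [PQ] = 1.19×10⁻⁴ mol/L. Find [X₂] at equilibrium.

[X₂] = 8.05×10⁻⁴ mol/L

At equilibrium, K = [PQ]³ / ([X₂]²·[AB]²) = 0.0200.
(1.19×10⁻⁴)³ / (([X₂])²·(0.0114)²) = 0.0200
[X₂]² = 6.48×10⁻⁷ ⇒ [X₂] = 8.05×10⁻⁴ mol/L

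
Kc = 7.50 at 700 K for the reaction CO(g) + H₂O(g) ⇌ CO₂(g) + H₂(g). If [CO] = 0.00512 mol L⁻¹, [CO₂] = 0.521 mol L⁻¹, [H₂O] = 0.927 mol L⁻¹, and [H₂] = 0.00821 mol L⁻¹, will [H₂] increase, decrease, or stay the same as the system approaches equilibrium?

increase

Qc = [CO₂]·[H₂] / ([CO]·[H₂O]) = (0.521)·(0.00821) / ((0.00512)·(0.927)) = 0.901
Qc = 0.901 < Kc = 7.50: net forward reaction.
H₂ is a product, so it increases.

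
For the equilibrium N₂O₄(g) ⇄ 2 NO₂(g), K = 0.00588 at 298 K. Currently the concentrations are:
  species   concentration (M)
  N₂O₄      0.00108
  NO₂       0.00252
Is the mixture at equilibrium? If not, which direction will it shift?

Q = [NO₂]² / [N₂O₄] = (0.00252)² / (0.00108) = 0.00588
Q = 0.00588 = K; the system is at equilibrium.

yes, at equilibrium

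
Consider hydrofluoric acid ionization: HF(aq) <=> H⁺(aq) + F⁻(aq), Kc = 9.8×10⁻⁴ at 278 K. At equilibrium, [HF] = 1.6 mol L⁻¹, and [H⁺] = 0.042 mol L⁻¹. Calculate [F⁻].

[F⁻] = 0.037 mol L⁻¹

At equilibrium, Kc = [H⁺]·[F⁻] / [HF] = 9.8×10⁻⁴.
(0.042)·([F⁻]) / (1.6) = 9.8×10⁻⁴
[F⁻] = 0.0373 = 0.037 mol L⁻¹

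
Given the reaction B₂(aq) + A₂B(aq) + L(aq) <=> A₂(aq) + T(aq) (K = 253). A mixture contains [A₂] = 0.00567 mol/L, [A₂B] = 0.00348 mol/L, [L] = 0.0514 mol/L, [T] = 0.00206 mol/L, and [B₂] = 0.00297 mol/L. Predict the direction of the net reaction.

Q = [A₂]·[T] / ([B₂]·[A₂B]·[L]) = (0.00567)·(0.00206) / ((0.00297)·(0.00348)·(0.0514)) = 22.0
Q = 22.0 < K = 253, so the forward reaction proceeds.

toward products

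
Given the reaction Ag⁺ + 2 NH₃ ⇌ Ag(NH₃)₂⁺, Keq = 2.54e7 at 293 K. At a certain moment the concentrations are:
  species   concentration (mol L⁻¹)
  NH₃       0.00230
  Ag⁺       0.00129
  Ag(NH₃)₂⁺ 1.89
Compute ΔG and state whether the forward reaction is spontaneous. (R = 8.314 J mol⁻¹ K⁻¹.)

Q = [Ag(NH₃)₂⁺] / ([Ag⁺]·[NH₃]²) = (1.89) / ((0.00129)·(0.00230)²) = 2.77e8
ΔG = RT ln(Q/Keq) = (8.314 J mol⁻¹ K⁻¹)(293 K) × ln(2.77e8/2.54e7)
   = (2.436 kJ/mol)(2.389) = 5.82 kJ/mol
ΔG > 0, so the forward reaction is non-spontaneous (proceeds in reverse).

ΔG = 5.82 kJ/mol; the forward reaction is non-spontaneous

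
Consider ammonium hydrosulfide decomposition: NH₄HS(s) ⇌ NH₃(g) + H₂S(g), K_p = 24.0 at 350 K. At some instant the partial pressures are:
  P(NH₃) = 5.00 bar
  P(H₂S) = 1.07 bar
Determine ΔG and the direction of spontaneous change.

(NH₄HS is a pure solid — omitted from Q_p.)
Q_p = P(NH₃)·P(H₂S) = (5.00)·(1.07) = 5.35
ΔG = RT ln(Q_p/K_p) = (8.314 J mol⁻¹ K⁻¹)(350 K) × ln(5.35/24.0)
   = (2.910 kJ/mol)(-1.501) = -4.37 kJ/mol
ΔG < 0, so the forward reaction is spontaneous (proceeds forward).

ΔG = -4.37 kJ/mol; the forward reaction is spontaneous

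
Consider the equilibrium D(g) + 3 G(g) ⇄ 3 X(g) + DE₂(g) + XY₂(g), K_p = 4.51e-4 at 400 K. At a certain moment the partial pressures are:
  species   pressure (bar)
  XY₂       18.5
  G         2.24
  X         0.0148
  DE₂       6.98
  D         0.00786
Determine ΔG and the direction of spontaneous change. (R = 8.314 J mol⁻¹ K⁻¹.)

Q_p = P(X)³·P(DE₂)·P(XY₂) / (P(D)·P(G)³) = (0.0148)³·(6.98)·(18.5) / ((0.00786)·(2.24)³) = 0.00474
ΔG = RT ln(Q_p/K_p) = (8.314 J mol⁻¹ K⁻¹)(400 K) × ln(0.00474/4.51e-4)
   = (3.326 kJ/mol)(2.352) = 7.82 kJ/mol
ΔG > 0, so the forward reaction is non-spontaneous (proceeds in reverse).

ΔG = 7.82 kJ/mol; the forward reaction is non-spontaneous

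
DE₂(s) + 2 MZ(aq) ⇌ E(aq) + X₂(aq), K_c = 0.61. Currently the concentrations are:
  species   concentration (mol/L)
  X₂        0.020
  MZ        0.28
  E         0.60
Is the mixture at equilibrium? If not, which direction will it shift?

no; Q < K, reaction proceeds forward

(DE₂ is a pure solid — omitted from Q_c.)
Q_c = [E]·[X₂] / [MZ]² = (0.60)·(0.020) / (0.28)² = 0.15
Q_c = 0.15 < K_c = 0.61: net forward reaction.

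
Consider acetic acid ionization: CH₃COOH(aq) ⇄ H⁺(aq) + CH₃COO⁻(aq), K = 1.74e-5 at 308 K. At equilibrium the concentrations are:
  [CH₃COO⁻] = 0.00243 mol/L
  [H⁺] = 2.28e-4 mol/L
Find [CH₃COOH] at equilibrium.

At equilibrium, K = [H⁺]·[CH₃COO⁻] / [CH₃COOH] = 1.74e-5.
(2.28e-4)·(0.00243) / ([CH₃COOH]) = 1.74e-5
[CH₃COOH] = 0.0318 mol/L

[CH₃COOH] = 0.0318 mol/L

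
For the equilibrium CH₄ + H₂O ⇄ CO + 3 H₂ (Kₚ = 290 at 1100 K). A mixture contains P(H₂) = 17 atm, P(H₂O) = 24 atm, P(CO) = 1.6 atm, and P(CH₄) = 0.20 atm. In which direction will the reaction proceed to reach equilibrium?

toward reactants

Qₚ = P(CO)·P(H₂)³ / (P(CH₄)·P(H₂O)) = (1.6)·(17)³ / ((0.20)·(24)) = 1600
Qₚ = 1600 > Kₚ = 290, so the reverse reaction proceeds.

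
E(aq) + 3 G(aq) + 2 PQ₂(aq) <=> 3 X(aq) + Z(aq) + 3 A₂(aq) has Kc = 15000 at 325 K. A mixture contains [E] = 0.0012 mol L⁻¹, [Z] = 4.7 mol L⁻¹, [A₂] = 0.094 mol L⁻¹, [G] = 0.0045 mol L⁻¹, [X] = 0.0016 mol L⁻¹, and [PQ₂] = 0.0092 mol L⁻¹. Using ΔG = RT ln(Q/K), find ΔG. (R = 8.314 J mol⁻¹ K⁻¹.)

Qc = [X]³·[Z]·[A₂]³ / ([E]·[G]³·[PQ₂]²) = (0.0016)³·(4.7)·(0.094)³ / ((0.0012)·(0.0045)³·(0.0092)²) = 1730
ΔG = RT ln(Qc/Kc) = (8.314 J mol⁻¹ K⁻¹)(325 K) × ln(1730/15000)
   = (2.702 kJ/mol)(-2.160) = -5.84 kJ/mol
ΔG < 0, so the forward reaction is spontaneous (proceeds forward).

ΔG = -5.84 kJ/mol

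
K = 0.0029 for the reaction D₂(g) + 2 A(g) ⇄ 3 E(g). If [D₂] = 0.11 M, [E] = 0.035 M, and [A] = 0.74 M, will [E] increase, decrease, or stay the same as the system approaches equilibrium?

increase

Q = [E]³ / ([D₂]·[A]²) = (0.035)³ / ((0.11)·(0.74)²) = 7.1×10⁻⁴
Q = 7.1×10⁻⁴ < K = 0.0029: net forward reaction.
E is a product, so it increases.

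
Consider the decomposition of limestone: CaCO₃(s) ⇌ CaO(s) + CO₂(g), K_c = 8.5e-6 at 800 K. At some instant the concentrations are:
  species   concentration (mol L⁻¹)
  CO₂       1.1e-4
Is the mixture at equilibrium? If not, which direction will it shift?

(CaCO₃, CaO are pure solids — omitted from Q_c.)
Q_c = [CO₂] = 1.1e-4
Q_c = 1.1e-4 > K_c = 8.5e-6: net reverse reaction.

no; Q > K, reaction proceeds in reverse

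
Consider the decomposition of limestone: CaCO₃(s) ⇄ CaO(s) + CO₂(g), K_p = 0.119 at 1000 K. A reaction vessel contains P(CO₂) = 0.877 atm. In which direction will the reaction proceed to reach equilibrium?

to the left

(CaCO₃, CaO are pure solids — omitted from Q_p.)
Q_p = P(CO₂) = 0.877
Q_p = 0.877 > K_p = 0.119, so the reverse reaction proceeds.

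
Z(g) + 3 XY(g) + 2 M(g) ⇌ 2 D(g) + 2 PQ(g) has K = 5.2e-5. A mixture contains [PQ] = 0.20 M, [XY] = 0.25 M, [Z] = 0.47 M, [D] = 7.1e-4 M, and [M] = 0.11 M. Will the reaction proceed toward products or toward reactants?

in the reverse direction

Q = [D]²·[PQ]² / ([Z]·[XY]³·[M]²) = (7.1e-4)²·(0.20)² / ((0.47)·(0.25)³·(0.11)²) = 2.3e-4
Q = 2.3e-4 > K = 5.2e-5, so the reverse reaction proceeds.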